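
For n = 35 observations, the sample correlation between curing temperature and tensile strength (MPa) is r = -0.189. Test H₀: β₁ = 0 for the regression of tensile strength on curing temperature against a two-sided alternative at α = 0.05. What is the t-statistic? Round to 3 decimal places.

t = -1.106

t = r·√(n − 2)/√(1 − r²) = -0.189·√33/√0.964279 = -1.106.
df = n − 2 = 33.
Two-sided p ≈ 0.2769, which is ≥ 0.05, so fail to reject H₀.
The data do not give significant evidence of a linear association between curing temperature and tensile strength.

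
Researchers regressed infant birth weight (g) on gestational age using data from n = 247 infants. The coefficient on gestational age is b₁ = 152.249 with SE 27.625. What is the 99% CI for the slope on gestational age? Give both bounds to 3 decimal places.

(80.533, 223.965)

df = n − 2 = 247 − 2 = 245.
t* = t_{0.005, 245} = 2.596045.
Margin = t* × SE = 2.596045 × 27.625 = 71.71574.
CI: 152.249 ± 71.71574 → (80.533, 223.965).
With 99% confidence, each one-unit increase in gestational age is associated with a change of between 80.533 and 223.965 g in infant birth weight.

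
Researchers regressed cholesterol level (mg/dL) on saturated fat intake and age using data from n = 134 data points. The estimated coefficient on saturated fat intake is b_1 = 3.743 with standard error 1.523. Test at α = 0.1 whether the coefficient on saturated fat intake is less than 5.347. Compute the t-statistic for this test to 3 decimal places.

t = -1.053

H₀: β₁ = 5.347 vs H₁: β₁ < 5.347.
t = (b_1 − β₁⁰)/SE = (3.743 − 5.347) / 1.523 = -1.053.
df = n − k − 1 = 134 − 2 − 1 = 131.
One-sided p ≈ 0.1471, which is ≥ 0.1, so fail to reject H₀.
The data do not give significant evidence that the true slope on saturated fat intake is below 5.347 mg/dL per unit, holding the other predictors fixed.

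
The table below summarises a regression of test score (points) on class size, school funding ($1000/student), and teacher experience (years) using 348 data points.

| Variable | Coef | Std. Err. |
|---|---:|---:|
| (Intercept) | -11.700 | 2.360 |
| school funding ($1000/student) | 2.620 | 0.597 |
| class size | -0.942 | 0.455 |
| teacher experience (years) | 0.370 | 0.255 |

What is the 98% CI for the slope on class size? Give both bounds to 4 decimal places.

(-2.0054, 0.1214)

Read off: b = -0.942, SE = 0.455 for class size.
df = n − k − 1 = 348 − 3 − 1 = 344.
t* = t_{0.01, 344} = 2.337237.
Margin = t* × SE = 2.337237 × 0.455 = 1.063443.
CI: -0.942 ± 1.063443 → (-2.0054, 0.1214).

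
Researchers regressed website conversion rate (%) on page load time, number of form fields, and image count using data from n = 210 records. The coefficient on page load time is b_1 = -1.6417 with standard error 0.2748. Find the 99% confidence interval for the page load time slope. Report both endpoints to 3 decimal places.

df = n − k − 1 = 210 − 3 − 1 = 206.
t* = t_{0.005, 206} = 2.599906.
Margin = t* × SE = 2.599906 × 0.2748 = 0.71445.
CI: -1.6417 ± 0.71445 → (-2.356, -0.927).
With 99% confidence, each one-unit increase in page load time is associated with a change of between -2.356 and -0.927 % in website conversion rate, holding the other predictors fixed.

(-2.356, -0.927)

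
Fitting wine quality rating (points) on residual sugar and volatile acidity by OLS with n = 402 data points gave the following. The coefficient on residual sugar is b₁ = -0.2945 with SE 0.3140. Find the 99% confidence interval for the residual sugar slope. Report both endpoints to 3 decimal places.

(-1.107, 0.518)

df = n − k − 1 = 402 − 2 − 1 = 399.
t* = t_{0.005, 399} = 2.588207.
Margin = t* × SE = 2.588207 × 0.3140 = 0.81270.
CI: -0.2945 ± 0.81270 → (-1.107, 0.518).
With 99% confidence, each one-unit increase in residual sugar is associated with a change of between -1.107 and 0.518 points in wine quality rating, holding the other predictors fixed.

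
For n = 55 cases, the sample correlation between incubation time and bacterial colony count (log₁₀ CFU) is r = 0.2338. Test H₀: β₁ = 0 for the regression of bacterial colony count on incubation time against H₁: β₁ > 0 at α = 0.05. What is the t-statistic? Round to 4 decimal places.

t = r·√(n − 2)/√(1 − r²) = 0.2338·√53/√0.945338 = 1.7506.
df = n − 2 = 53.
One-sided p ≈ 0.0429, which is < 0.05, so reject H₀.
There is evidence of a linear association between incubation time and bacterial colony count.

t = 1.7506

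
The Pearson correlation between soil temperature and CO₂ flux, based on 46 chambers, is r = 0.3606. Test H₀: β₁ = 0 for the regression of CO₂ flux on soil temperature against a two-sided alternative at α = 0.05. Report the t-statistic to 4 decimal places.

t = r·√(n − 2)/√(1 − r²) = 0.3606·√44/√0.869968 = 2.5645.
df = n − 2 = 44.
Two-sided p ≈ 0.0138, which is < 0.05, so reject H₀.
There is evidence of a linear association between soil temperature and CO₂ flux.

t = 2.5645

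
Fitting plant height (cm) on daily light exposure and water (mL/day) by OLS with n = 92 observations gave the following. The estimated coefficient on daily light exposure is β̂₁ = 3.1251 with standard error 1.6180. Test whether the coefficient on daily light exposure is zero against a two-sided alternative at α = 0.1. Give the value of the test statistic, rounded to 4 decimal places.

H₀: β₁ = 0 vs H₁: β₁ ≠ 0.
t = (β̂₁ − β₁⁰)/SE = 3.1251 / 1.6180 = 1.9315.
df = n − k − 1 = 92 − 2 − 1 = 89.
Two-sided p ≈ 0.0566, which is < 0.1, so reject H₀.
There is evidence that daily light exposure is associated with plant height, holding the other predictors fixed.

t = 1.9315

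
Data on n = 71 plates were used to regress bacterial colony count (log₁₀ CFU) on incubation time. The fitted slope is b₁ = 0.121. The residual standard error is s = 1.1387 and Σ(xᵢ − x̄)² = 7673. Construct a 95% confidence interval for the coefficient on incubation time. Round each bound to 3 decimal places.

(0.095, 0.147)

SE(b₁) = s/√Sₓₓ = 1.1387/√7673 = 0.0129995.
df = n − 2 = 69.
t* = t_{0.025, 69} = 1.994945.
Margin = t* × SE = 1.994945 × 0.0129995 = 0.02593.
CI: 0.121 ± 0.02593 → (0.095, 0.147).
With 95% confidence, each one-unit increase in incubation time is associated with a change of between 0.095 and 0.147 log₁₀ CFU in bacterial colony count.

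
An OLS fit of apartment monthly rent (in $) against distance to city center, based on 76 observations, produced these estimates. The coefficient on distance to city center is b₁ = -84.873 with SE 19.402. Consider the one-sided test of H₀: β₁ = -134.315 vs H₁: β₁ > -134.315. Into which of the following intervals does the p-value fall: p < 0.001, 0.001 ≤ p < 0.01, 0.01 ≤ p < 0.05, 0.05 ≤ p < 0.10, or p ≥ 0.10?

t = (-84.873 − (-134.315)) / 19.402 = 2.548.
df = n − 2 = 76 − 2 = 74.
One-sided p = P(T_{74} > t) ≈ 0.0064.
So 0.001 ≤ p < 0.01.

0.001 ≤ p < 0.01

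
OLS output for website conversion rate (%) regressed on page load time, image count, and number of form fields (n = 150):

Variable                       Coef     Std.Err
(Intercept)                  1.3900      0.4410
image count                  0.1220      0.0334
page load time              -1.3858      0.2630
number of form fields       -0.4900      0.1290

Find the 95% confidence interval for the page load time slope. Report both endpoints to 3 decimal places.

(-1.906, -0.866)

Read off: b = -1.3858, SE = 0.2630 for page load time.
df = n − k − 1 = 150 − 3 − 1 = 146.
t* = t_{0.025, 146} = 1.976346.
Margin = t* × SE = 1.976346 × 0.2630 = 0.51978.
CI: -1.3858 ± 0.51978 → (-1.906, -0.866).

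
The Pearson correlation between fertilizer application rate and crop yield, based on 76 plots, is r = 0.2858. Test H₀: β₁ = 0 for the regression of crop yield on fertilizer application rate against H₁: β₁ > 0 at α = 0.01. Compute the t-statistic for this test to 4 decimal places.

t = 2.5656

t = r·√(n − 2)/√(1 − r²) = 0.2858·√74/√0.918318 = 2.5656.
df = n − 2 = 74.
One-sided p ≈ 0.0062, which is < 0.01, so reject H₀.
There is evidence of a linear association between fertilizer application rate and crop yield.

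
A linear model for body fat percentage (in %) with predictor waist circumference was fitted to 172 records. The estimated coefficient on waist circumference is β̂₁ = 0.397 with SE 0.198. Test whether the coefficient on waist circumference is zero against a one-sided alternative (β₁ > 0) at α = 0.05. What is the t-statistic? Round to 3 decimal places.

H₀: β₁ = 0 vs H₁: β₁ > 0.
t = (β̂₁ − β₁⁰)/SE = 0.397 / 0.198 = 2.005.
df = n − 2 = 172 − 2 = 170.
One-sided p ≈ 0.0233, which is < 0.05, so reject H₀.
There is evidence that the true slope on waist circumference is positive.

t = 2.005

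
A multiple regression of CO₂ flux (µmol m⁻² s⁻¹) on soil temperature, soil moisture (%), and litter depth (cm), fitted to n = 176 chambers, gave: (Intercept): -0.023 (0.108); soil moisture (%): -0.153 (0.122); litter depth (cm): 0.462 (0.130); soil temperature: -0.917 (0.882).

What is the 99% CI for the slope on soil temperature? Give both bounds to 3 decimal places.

(-3.214, 1.380)

Read off: b = -0.917, SE = 0.882 for soil temperature.
df = n − k − 1 = 176 − 3 − 1 = 172.
t* = t_{0.005, 172} = 2.604715.
Margin = t* × SE = 2.604715 × 0.882 = 2.29736.
CI: -0.917 ± 2.29736 → (-3.214, 1.380).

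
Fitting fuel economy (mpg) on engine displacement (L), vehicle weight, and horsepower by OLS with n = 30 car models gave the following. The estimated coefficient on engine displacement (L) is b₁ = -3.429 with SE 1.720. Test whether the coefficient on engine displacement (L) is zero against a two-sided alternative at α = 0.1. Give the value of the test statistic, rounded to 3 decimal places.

t = -1.994

H₀: β₁ = 0 vs H₁: β₁ ≠ 0.
t = (b₁ − β₁⁰)/SE = -3.429 / 1.720 = -1.994.
df = n − k − 1 = 30 − 3 − 1 = 26.
Two-sided p ≈ 0.0568, which is < 0.1, so reject H₀.
There is evidence that engine displacement (L) is associated with fuel economy, holding the other predictors fixed.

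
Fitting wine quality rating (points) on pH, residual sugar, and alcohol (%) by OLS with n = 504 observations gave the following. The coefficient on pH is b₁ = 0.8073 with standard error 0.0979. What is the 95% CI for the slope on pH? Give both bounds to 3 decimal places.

(0.615, 1.000)

df = n − k − 1 = 504 − 3 − 1 = 500.
t* = t_{0.025, 500} = 1.96472.
Margin = t* × SE = 1.96472 × 0.0979 = 0.19235.
CI: 0.8073 ± 0.19235 → (0.615, 1.000).
With 95% confidence, each one-unit increase in pH is associated with a change of between 0.615 and 1.000 points in wine quality rating, holding the other predictors fixed.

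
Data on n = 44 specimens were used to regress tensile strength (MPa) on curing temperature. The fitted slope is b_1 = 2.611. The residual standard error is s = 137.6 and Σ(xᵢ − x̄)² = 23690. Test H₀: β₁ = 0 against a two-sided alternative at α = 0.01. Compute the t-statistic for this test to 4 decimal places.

t = 2.9206

SE(b_1) = s/√Sₓₓ = 137.6/√23690 = 0.893997.
t = 2.611 / 0.893997 = 2.9206.
df = n − 2 = 42.
Two-sided p ≈ 0.0056, which is < 0.01, so reject H₀.
There is evidence that curing temperature is associated with tensile strength.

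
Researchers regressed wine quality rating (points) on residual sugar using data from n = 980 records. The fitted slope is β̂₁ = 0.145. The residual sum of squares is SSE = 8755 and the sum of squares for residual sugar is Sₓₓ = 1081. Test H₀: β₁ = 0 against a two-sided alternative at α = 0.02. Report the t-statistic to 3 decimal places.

MSE = SSE/(n − 2) = 8755/978 = 8.95194.
SE(β̂₁) = √(MSE/Sₓₓ) = √(8.95194/1081) = 0.0910009.
t = 0.145 / 0.0910009 = 1.593.
df = n − 2 = 978.
Two-sided p ≈ 0.1114, which is ≥ 0.02, so fail to reject H₀.
The data do not give significant evidence of an association between residual sugar and wine quality rating.

t = 1.593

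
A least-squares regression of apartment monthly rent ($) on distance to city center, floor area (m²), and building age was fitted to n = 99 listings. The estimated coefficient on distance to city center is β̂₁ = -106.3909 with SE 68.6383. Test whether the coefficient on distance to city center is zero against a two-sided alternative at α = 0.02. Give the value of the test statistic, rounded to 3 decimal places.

H₀: β₁ = 0 vs H₁: β₁ ≠ 0.
t = (β̂₁ − β₁⁰)/SE = -106.3909 / 68.6383 = -1.550.
df = n − k − 1 = 99 − 3 − 1 = 95.
Two-sided p ≈ 0.1245, which is ≥ 0.02, so fail to reject H₀.
The data do not give significant evidence of an association between distance to city center and apartment monthly rent, after adjusting for the other predictors.

t = -1.550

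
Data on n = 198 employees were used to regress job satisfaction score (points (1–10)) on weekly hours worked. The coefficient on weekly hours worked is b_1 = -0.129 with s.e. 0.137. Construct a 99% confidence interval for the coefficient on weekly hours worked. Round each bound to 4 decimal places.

(-0.4854, 0.2274)

df = n − 2 = 198 − 2 = 196.
t* = t_{0.005, 196} = 2.601145.
Margin = t* × SE = 2.601145 × 0.137 = 0.356357.
CI: -0.129 ± 0.356357 → (-0.4854, 0.2274).
With 99% confidence, each one-unit increase in weekly hours worked is associated with a change of between -0.4854 and 0.2274 points (1–10) in job satisfaction score.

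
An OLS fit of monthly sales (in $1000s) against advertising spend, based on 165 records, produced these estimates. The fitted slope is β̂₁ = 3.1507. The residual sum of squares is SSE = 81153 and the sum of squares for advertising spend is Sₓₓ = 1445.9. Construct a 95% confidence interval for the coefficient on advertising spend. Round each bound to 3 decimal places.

MSE = SSE/(n − 2) = 81153/163 = 497.871.
SE(β̂₁) = √(MSE/Sₓₓ) = √(497.871/1445.9) = 0.586799.
df = n − 2 = 163.
t* = t_{0.025, 163} = 1.974625.
Margin = t* × SE = 1.974625 × 0.586799 = 1.15871.
CI: 3.1507 ± 1.15871 → (1.992, 4.309).
With 95% confidence, each one-unit increase in advertising spend is associated with a change of between 1.992 and 4.309 $1000s in monthly sales.

(1.992, 4.309)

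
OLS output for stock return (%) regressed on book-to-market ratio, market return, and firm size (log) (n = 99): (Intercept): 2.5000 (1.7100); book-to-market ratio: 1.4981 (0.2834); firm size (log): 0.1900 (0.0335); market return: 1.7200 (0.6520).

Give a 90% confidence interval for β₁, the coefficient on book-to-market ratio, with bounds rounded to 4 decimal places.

(1.0274, 1.9688)

Read off: b = 1.4981, SE = 0.2834 for book-to-market ratio.
df = n − k − 1 = 99 − 3 − 1 = 95.
t* = t_{0.05, 95} = 1.661052.
Margin = t* × SE = 1.661052 × 0.2834 = 0.470742.
CI: 1.4981 ± 0.470742 → (1.0274, 1.9688).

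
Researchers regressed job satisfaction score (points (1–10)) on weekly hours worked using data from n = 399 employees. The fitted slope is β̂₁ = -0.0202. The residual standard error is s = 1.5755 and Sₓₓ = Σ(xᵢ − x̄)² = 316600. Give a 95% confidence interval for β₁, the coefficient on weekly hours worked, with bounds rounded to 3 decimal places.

SE(β̂₁) = s/√Sₓₓ = 1.5755/√316600 = 0.00280003.
df = n − 2 = 397.
t* = t_{0.025, 397} = 1.965957.
Margin = t* × SE = 1.965957 × 0.00280003 = 0.00550.
CI: -0.0202 ± 0.00550 → (-0.026, -0.015).
With 95% confidence, each one-unit increase in weekly hours worked is associated with a change of between -0.026 and -0.015 points (1–10) in job satisfaction score.

(-0.026, -0.015)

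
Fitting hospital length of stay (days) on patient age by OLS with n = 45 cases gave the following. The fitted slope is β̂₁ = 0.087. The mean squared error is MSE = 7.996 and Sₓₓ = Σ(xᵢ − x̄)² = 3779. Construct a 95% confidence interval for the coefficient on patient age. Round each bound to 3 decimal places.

SE(β̂₁) = √(MSE/Sₓₓ) = √(7.996/3779) = 0.045999.
df = n − 2 = 43.
t* = t_{0.025, 43} = 2.016692.
Margin = t* × SE = 2.016692 × 0.045999 = 0.09277.
CI: 0.087 ± 0.09277 → (-0.006, 0.180).
With 95% confidence, each one-unit increase in patient age is associated with a change of between -0.006 and 0.180 days in hospital length of stay.

(-0.006, 0.180)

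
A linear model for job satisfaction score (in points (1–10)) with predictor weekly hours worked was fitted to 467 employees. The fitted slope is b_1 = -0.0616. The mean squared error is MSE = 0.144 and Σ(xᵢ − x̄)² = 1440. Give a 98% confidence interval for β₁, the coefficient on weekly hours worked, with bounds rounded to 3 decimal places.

SE(b_1) = √(MSE/Sₓₓ) = √(0.144/1440) = 0.01.
df = n − 2 = 465.
t* = t_{0.01, 465} = 2.334394.
Margin = t* × SE = 2.334394 × 0.01 = 0.02334.
CI: -0.0616 ± 0.02334 → (-0.085, -0.038).
With 98% confidence, each one-unit increase in weekly hours worked is associated with a change of between -0.085 and -0.038 points (1–10) in job satisfaction score.

(-0.085, -0.038)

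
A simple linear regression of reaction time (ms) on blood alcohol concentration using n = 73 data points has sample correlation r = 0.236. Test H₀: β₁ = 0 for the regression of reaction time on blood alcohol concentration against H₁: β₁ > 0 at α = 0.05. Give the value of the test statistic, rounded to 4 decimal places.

t = 2.0464

t = r·√(n − 2)/√(1 − r²) = 0.236·√71/√0.944304 = 2.0464.
df = n − 2 = 71.
One-sided p ≈ 0.0222, which is < 0.05, so reject H₀.
There is evidence of a linear association between blood alcohol concentration and reaction time.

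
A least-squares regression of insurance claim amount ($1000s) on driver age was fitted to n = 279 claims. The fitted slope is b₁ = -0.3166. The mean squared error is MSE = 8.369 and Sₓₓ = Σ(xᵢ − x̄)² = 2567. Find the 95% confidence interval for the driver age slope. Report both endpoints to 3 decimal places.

SE(b₁) = √(MSE/Sₓₓ) = √(8.369/2567) = 0.0570984.
df = n − 2 = 277.
t* = t_{0.025, 277} = 1.968565.
Margin = t* × SE = 1.968565 × 0.0570984 = 0.11240.
CI: -0.3166 ± 0.11240 → (-0.429, -0.204).
With 95% confidence, each one-unit increase in driver age is associated with a change of between -0.429 and -0.204 $1000s in insurance claim amount.

(-0.429, -0.204)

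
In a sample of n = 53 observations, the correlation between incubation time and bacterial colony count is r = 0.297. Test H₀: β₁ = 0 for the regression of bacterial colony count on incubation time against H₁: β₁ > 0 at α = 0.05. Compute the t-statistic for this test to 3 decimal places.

t = 2.221

t = r·√(n − 2)/√(1 − r²) = 0.297·√51/√0.911791 = 2.221.
df = n − 2 = 51.
One-sided p ≈ 0.0154, which is < 0.05, so reject H₀.
There is evidence of a linear association between incubation time and bacterial colony count.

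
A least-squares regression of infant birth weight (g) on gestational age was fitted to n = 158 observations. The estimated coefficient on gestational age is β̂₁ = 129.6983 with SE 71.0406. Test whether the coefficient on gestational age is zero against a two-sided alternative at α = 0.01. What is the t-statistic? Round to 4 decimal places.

t = 1.8257

H₀: β₁ = 0 vs H₁: β₁ ≠ 0.
t = (β̂₁ − β₁⁰)/SE = 129.6983 / 71.0406 = 1.8257.
df = n − 2 = 158 − 2 = 156.
Two-sided p ≈ 0.0698, which is ≥ 0.01, so fail to reject H₀.
The data do not give significant evidence of an association between gestational age and infant birth weight.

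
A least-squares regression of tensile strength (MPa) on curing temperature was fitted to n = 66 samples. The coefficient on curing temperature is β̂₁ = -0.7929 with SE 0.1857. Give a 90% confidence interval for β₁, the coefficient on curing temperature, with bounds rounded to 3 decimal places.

(-1.103, -0.483)

df = n − 2 = 66 − 2 = 64.
t* = t_{0.05, 64} = 1.669013.
Margin = t* × SE = 1.669013 × 0.1857 = 0.30994.
CI: -0.7929 ± 0.30994 → (-1.103, -0.483).
With 90% confidence, each one-unit increase in curing temperature is associated with a change of between -1.103 and -0.483 MPa in tensile strength.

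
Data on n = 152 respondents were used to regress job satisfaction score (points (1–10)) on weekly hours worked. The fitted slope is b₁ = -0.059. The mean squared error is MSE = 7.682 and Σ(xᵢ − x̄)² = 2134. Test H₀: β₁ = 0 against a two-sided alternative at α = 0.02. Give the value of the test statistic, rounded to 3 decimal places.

t = -0.983

SE(b₁) = √(MSE/Sₓₓ) = √(7.682/2134) = 0.0599984.
t = -0.059 / 0.0599984 = -0.983.
df = n − 2 = 150.
Two-sided p ≈ 0.3270, which is ≥ 0.02, so fail to reject H₀.
The data do not give significant evidence of an association between weekly hours worked and job satisfaction score.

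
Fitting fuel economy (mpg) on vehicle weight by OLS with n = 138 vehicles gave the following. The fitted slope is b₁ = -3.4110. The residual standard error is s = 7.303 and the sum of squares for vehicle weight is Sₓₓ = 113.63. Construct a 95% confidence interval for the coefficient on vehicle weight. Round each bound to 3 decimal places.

(-4.766, -2.056)

SE(b₁) = s/√Sₓₓ = 7.303/√113.63 = 0.685101.
df = n − 2 = 136.
t* = t_{0.025, 136} = 1.977561.
Margin = t* × SE = 1.977561 × 0.685101 = 1.35483.
CI: -3.4110 ± 1.35483 → (-4.766, -2.056).
With 95% confidence, each one-unit increase in vehicle weight is associated with a change of between -4.766 and -2.056 mpg in fuel economy.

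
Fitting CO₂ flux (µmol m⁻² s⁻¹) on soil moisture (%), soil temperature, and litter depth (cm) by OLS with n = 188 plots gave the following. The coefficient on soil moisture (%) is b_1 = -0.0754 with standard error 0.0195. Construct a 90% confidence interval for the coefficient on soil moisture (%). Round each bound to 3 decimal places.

(-0.108, -0.043)

df = n − k − 1 = 188 − 3 − 1 = 184.
t* = t_{0.05, 184} = 1.653177.
Margin = t* × SE = 1.653177 × 0.0195 = 0.03224.
CI: -0.0754 ± 0.03224 → (-0.108, -0.043).
With 90% confidence, each one-unit increase in soil moisture (%) is associated with a change of between -0.108 and -0.043 µmol m⁻² s⁻¹ in CO₂ flux, holding the other predictors fixed.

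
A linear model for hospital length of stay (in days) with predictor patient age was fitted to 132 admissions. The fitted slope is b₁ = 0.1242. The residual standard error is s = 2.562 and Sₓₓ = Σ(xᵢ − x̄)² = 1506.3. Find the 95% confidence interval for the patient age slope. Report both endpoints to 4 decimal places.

(-0.0064, 0.2548)

SE(b₁) = s/√Sₓₓ = 2.562/√1506.3 = 0.0660121.
df = n − 2 = 130.
t* = t_{0.025, 130} = 1.97838.
Margin = t* × SE = 1.97838 × 0.0660121 = 0.130597.
CI: 0.1242 ± 0.130597 → (-0.0064, 0.2548).
With 95% confidence, each one-unit increase in patient age is associated with a change of between -0.0064 and 0.2548 days in hospital length of stay.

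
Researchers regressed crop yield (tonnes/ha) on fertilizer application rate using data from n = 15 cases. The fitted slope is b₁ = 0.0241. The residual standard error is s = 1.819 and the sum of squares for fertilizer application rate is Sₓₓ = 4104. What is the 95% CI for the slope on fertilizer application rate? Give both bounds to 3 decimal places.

SE(b₁) = s/√Sₓₓ = 1.819/√4104 = 0.0283942.
df = n − 2 = 13.
t* = t_{0.025, 13} = 2.160369.
Margin = t* × SE = 2.160369 × 0.0283942 = 0.06134.
CI: 0.0241 ± 0.06134 → (-0.037, 0.085).
With 95% confidence, each one-unit increase in fertilizer application rate is associated with a change of between -0.037 and 0.085 tonnes/ha in crop yield.

(-0.037, 0.085)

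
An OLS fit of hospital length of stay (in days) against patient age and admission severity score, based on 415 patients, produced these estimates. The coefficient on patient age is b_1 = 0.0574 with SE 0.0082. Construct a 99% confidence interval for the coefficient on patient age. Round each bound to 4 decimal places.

(0.0362, 0.0786)

df = n − k − 1 = 415 − 2 − 1 = 412.
t* = t_{0.005, 412} = 2.587815.
Margin = t* × SE = 2.587815 × 0.0082 = 0.021220.
CI: 0.0574 ± 0.021220 → (0.0362, 0.0786).
With 99% confidence, each one-unit increase in patient age is associated with a change of between 0.0362 and 0.0786 days in hospital length of stay, holding the other predictors fixed.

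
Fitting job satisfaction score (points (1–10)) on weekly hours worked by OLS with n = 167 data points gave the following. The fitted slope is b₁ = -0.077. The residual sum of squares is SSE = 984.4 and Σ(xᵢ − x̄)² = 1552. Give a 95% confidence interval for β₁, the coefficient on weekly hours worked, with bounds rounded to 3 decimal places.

MSE = SSE/(n − 2) = 984.4/165 = 5.96606.
SE(b₁) = √(MSE/Sₓₓ) = √(5.96606/1552) = 0.0620009.
df = n − 2 = 165.
t* = t_{0.025, 165} = 1.974446.
Margin = t* × SE = 1.974446 × 0.0620009 = 0.12242.
CI: -0.077 ± 0.12242 → (-0.199, 0.045).
With 95% confidence, each one-unit increase in weekly hours worked is associated with a change of between -0.199 and 0.045 points (1–10) in job satisfaction score.

(-0.199, 0.045)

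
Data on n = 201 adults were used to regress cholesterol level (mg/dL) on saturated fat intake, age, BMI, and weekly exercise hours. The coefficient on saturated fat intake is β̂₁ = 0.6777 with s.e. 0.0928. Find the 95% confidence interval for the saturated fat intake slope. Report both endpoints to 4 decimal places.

(0.4947, 0.8607)

df = n − k − 1 = 201 − 4 − 1 = 196.
t* = t_{0.025, 196} = 1.972141.
Margin = t* × SE = 1.972141 × 0.0928 = 0.183015.
CI: 0.6777 ± 0.183015 → (0.4947, 0.8607).
With 95% confidence, each one-unit increase in saturated fat intake is associated with a change of between 0.4947 and 0.8607 mg/dL in cholesterol level, holding the other predictors fixed.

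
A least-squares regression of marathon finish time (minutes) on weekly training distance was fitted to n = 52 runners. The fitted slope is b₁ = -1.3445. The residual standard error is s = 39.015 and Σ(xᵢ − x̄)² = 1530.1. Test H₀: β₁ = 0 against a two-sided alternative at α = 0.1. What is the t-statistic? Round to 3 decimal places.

t = -1.348

SE(b₁) = s/√Sₓₓ = 39.015/√1530.1 = 0.997405.
t = -1.3445 / 0.997405 = -1.348.
df = n − 2 = 50.
Two-sided p ≈ 0.1837, which is ≥ 0.1, so fail to reject H₀.
The data do not give significant evidence of an association between weekly training distance and marathon finish time.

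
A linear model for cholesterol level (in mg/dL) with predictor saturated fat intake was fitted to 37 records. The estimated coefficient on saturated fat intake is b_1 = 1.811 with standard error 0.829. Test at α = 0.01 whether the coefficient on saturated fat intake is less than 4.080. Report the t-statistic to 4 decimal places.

H₀: β₁ = 4.080 vs H₁: β₁ < 4.080.
t = (b_1 − β₁⁰)/SE = (1.811 − 4.080) / 0.829 = -2.7370.
df = n − 2 = 37 − 2 = 35.
One-sided p ≈ 0.0048, which is < 0.01, so reject H₀.
There is evidence that the true slope on saturated fat intake is below 4.080 mg/dL per unit.

t = -2.7370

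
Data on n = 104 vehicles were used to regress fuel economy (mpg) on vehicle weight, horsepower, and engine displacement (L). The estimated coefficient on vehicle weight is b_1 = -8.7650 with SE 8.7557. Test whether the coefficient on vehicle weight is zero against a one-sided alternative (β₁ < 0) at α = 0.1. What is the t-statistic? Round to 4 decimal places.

H₀: β₁ = 0 vs H₁: β₁ < 0.
t = (b_1 − β₁⁰)/SE = -8.7650 / 8.7557 = -1.0011.
df = n − k − 1 = 104 − 3 − 1 = 100.
One-sided p ≈ 0.1596, which is ≥ 0.1, so fail to reject H₀.
The data do not give significant evidence that the true slope on vehicle weight is negative, holding the other predictors fixed.

t = -1.0011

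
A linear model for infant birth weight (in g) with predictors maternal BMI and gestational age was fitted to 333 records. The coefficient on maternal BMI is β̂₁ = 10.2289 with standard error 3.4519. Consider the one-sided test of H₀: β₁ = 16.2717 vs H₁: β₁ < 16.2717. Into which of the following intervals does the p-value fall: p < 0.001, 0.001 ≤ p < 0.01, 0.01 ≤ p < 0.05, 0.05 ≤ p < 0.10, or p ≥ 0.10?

0.01 ≤ p < 0.05

t = (10.2289 − 16.2717) / 3.4519 = -1.751.
df = n − k − 1 = 333 − 2 − 1 = 330.
One-sided p = P(T_{330} < t) ≈ 0.0405.
So 0.01 ≤ p < 0.05.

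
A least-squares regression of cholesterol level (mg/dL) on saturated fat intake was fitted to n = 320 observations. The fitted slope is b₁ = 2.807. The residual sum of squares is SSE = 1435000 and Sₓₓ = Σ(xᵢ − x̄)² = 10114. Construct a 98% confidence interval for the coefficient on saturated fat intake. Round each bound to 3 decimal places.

MSE = SSE/(n − 2) = 1435000/318 = 4512.58.
SE(b₁) = √(MSE/Sₓₓ) = √(4512.58/10114) = 0.667961.
df = n − 2 = 318.
t* = t_{0.01, 318} = 2.338131.
Margin = t* × SE = 2.338131 × 0.667961 = 1.56178.
CI: 2.807 ± 1.56178 → (1.245, 4.369).
With 98% confidence, each one-unit increase in saturated fat intake is associated with a change of between 1.245 and 4.369 mg/dL in cholesterol level.

(1.245, 4.369)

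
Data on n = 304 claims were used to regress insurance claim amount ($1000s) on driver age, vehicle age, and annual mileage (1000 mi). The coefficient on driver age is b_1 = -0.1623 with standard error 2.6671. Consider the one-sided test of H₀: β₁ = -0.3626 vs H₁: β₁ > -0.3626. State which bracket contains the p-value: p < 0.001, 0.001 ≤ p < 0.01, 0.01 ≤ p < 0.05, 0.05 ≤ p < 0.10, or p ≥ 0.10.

t = (-0.1623 − (-0.3626)) / 2.6671 = 0.075.
df = n − k − 1 = 304 − 3 − 1 = 300.
One-sided p = P(T_{300} > t) ≈ 0.4701.
So p ≥ 0.10.

p ≥ 0.10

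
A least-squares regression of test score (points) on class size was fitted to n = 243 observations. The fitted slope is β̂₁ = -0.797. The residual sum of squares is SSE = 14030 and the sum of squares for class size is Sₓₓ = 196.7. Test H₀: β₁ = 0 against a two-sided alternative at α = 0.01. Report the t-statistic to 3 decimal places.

t = -1.465

MSE = SSE/(n − 2) = 14030/241 = 58.2158.
SE(β̂₁) = √(MSE/Sₓₓ) = √(58.2158/196.7) = 0.544024.
t = -0.797 / 0.544024 = -1.465.
df = n − 2 = 241.
Two-sided p ≈ 0.1442, which is ≥ 0.01, so fail to reject H₀.
The data do not give significant evidence of an association between class size and test score.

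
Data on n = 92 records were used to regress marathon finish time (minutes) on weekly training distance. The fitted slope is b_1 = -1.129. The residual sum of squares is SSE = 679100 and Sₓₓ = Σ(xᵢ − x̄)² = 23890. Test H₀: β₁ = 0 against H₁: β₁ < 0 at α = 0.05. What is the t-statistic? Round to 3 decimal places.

MSE = SSE/(n − 2) = 679100/90 = 7545.56.
SE(b_1) = √(MSE/Sₓₓ) = √(7545.56/23890) = 0.562002.
t = -1.129 / 0.562002 = -2.009.
df = n − 2 = 90.
One-sided p ≈ 0.0238, which is < 0.05, so reject H₀.
There is evidence that the true slope on weekly training distance is negative.

t = -2.009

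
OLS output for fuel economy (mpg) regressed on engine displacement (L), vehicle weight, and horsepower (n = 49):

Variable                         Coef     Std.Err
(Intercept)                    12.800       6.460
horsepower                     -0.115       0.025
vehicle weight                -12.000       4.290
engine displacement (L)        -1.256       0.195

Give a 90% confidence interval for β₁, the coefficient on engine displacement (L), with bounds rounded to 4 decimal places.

Read off: b = -1.256, SE = 0.195 for engine displacement (L).
df = n − k − 1 = 49 − 3 − 1 = 45.
t* = t_{0.05, 45} = 1.679427.
Margin = t* × SE = 1.679427 × 0.195 = 0.327488.
CI: -1.256 ± 0.327488 → (-1.5835, -0.9285).

(-1.5835, -0.9285)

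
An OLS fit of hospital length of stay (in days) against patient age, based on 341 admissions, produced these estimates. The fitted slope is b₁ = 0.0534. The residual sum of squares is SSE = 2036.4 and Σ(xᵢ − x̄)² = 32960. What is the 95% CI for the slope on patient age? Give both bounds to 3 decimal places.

MSE = SSE/(n − 2) = 2036.4/339 = 6.00708.
SE(b₁) = √(MSE/Sₓₓ) = √(6.00708/32960) = 0.0135001.
df = n − 2 = 339.
t* = t_{0.025, 339} = 1.966986.
Margin = t* × SE = 1.966986 × 0.0135001 = 0.02655.
CI: 0.0534 ± 0.02655 → (0.027, 0.080).
With 95% confidence, each one-unit increase in patient age is associated with a change of between 0.027 and 0.080 days in hospital length of stay.

(0.027, 0.080)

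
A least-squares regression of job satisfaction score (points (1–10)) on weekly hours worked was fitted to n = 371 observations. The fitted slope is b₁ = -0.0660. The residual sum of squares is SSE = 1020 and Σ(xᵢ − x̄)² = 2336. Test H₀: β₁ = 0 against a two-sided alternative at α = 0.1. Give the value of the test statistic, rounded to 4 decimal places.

t = -1.9186

MSE = SSE/(n − 2) = 1020/369 = 2.76423.
SE(b₁) = √(MSE/Sₓₓ) = √(2.76423/2336) = 0.0343994.
t = -0.0660 / 0.0343994 = -1.9186.
df = n − 2 = 369.
Two-sided p ≈ 0.0558, which is < 0.1, so reject H₀.
There is evidence that weekly hours worked is associated with job satisfaction score.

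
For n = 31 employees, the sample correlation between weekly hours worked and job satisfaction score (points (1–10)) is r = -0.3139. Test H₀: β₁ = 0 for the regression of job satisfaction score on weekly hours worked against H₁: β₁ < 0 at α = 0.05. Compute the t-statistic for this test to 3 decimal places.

t = -1.780

t = r·√(n − 2)/√(1 − r²) = -0.3139·√29/√0.901467 = -1.780.
df = n − 2 = 29.
One-sided p ≈ 0.0427, which is < 0.05, so reject H₀.
There is evidence of a linear association between weekly hours worked and job satisfaction score.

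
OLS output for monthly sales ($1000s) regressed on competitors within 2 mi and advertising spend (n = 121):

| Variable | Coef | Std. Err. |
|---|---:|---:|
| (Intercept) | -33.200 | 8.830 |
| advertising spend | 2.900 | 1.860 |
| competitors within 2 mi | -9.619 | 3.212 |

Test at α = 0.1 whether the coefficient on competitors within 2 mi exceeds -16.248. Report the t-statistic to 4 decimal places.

t = 2.0638

Read off: b = -9.619, SE = 3.212 for competitors within 2 mi.
H₀: β₁ = -16.248 vs H₁: β₁ > -16.248.
t = (-9.619 − (-16.248)) / 3.212 = 2.0638.
df = n − k − 1 = 121 − 2 − 1 = 118.
One-sided p ≈ 0.0206, which is < 0.1, so reject H₀.
There is evidence that the true slope on competitors within 2 mi exceeds -16.248 $1000s per unit, holding the other predictors fixed.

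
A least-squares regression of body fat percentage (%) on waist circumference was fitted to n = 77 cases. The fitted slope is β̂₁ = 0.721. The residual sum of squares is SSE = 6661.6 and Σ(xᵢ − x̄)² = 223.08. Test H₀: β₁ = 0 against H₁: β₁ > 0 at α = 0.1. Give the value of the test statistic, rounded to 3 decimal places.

t = 1.143

MSE = SSE/(n − 2) = 6661.6/75 = 88.8213.
SE(β̂₁) = √(MSE/Sₓₓ) = √(88.8213/223.08) = 0.630998.
t = 0.721 / 0.630998 = 1.143.
df = n − 2 = 75.
One-sided p ≈ 0.1284, which is ≥ 0.1, so fail to reject H₀.
The data do not give significant evidence that the true slope on waist circumference is positive.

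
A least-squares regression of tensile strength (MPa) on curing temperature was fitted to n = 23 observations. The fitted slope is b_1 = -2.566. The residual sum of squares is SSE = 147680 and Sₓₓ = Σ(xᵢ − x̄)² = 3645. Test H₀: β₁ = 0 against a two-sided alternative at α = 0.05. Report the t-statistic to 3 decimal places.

MSE = SSE/(n − 2) = 147680/21 = 7032.38.
SE(b_1) = √(MSE/Sₓₓ) = √(7032.38/3645) = 1.389.
t = -2.566 / 1.389 = -1.847.
df = n − 2 = 21.
Two-sided p ≈ 0.0788, which is ≥ 0.05, so fail to reject H₀.
The data do not give significant evidence of an association between curing temperature and tensile strength.

t = -1.847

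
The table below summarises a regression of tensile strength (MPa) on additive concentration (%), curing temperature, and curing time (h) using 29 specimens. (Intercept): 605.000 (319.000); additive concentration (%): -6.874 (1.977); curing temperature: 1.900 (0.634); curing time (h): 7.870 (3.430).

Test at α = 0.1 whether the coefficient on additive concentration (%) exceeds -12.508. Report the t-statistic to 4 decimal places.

t = 2.8498

Read off: b = -6.874, SE = 1.977 for additive concentration (%).
H₀: β₁ = -12.508 vs H₁: β₁ > -12.508.
t = (-6.874 − (-12.508)) / 1.977 = 2.8498.
df = n − k − 1 = 29 − 3 − 1 = 25.
One-sided p ≈ 0.0043, which is < 0.1, so reject H₀.
There is evidence that the true slope on additive concentration (%) exceeds -12.508 MPa per unit, holding the other predictors fixed.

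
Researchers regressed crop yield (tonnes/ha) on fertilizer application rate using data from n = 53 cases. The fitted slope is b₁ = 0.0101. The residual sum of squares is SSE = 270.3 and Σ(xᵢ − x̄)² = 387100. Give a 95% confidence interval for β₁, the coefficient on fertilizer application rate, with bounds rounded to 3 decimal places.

MSE = SSE/(n − 2) = 270.3/51 = 5.3.
SE(b₁) = √(MSE/Sₓₓ) = √(5.3/387100) = 0.00370021.
df = n − 2 = 51.
t* = t_{0.025, 51} = 2.007584.
Margin = t* × SE = 2.007584 × 0.00370021 = 0.00743.
CI: 0.0101 ± 0.00743 → (0.003, 0.018).
With 95% confidence, each one-unit increase in fertilizer application rate is associated with a change of between 0.003 and 0.018 tonnes/ha in crop yield.

(0.003, 0.018)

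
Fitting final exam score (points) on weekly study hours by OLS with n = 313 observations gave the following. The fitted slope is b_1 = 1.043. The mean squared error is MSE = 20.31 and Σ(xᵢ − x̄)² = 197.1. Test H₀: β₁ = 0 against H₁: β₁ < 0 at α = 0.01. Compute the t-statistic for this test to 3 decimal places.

SE(b_1) = √(MSE/Sₓₓ) = √(20.31/197.1) = 0.321005.
t = 1.043 / 0.321005 = 3.249.
df = n − 2 = 311.
One-sided p ≈ 0.9994, which is ≥ 0.01, so fail to reject H₀.
The data do not give significant evidence that the true slope on weekly study hours is negative.

t = 3.249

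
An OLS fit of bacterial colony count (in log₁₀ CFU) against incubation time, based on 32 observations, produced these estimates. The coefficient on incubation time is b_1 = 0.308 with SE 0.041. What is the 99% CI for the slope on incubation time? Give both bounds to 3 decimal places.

df = n − 2 = 32 − 2 = 30.
t* = t_{0.005, 30} = 2.749996.
Margin = t* × SE = 2.749996 × 0.041 = 0.11275.
CI: 0.308 ± 0.11275 → (0.195, 0.421).
With 99% confidence, each one-unit increase in incubation time is associated with a change of between 0.195 and 0.421 log₁₀ CFU in bacterial colony count.

(0.195, 0.421)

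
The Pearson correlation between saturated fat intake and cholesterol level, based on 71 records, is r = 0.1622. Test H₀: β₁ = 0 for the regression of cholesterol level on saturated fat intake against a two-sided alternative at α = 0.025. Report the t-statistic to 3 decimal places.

t = r·√(n − 2)/√(1 − r²) = 0.1622·√69/√0.973691 = 1.365.
df = n − 2 = 69.
Two-sided p ≈ 0.1766, which is ≥ 0.025, so fail to reject H₀.
The data do not give significant evidence of a linear association between saturated fat intake and cholesterol level.

t = 1.365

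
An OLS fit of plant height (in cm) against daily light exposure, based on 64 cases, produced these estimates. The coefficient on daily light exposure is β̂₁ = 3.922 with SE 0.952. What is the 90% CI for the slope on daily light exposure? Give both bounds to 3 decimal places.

df = n − 2 = 64 − 2 = 62.
t* = t_{0.05, 62} = 1.669804.
Margin = t* × SE = 1.669804 × 0.952 = 1.58965.
CI: 3.922 ± 1.58965 → (2.332, 5.512).
With 90% confidence, each one-unit increase in daily light exposure is associated with a change of between 2.332 and 5.512 cm in plant height.

(2.332, 5.512)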